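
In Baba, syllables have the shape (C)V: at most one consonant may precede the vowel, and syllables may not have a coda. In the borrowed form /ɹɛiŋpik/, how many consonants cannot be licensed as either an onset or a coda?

The consonants /ŋ/, /k/ cannot be parsed into a legal (C)V syllable (no codas are permitted; onsets are limited to one consonant).

2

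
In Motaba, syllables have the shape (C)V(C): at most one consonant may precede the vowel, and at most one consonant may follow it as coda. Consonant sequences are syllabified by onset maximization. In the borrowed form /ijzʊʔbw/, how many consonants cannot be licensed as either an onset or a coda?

2

Syllabifying with onset maximization leaves /b/, /w/ stranded (at most one coda consonant is licensed; onsets are limited to one consonant).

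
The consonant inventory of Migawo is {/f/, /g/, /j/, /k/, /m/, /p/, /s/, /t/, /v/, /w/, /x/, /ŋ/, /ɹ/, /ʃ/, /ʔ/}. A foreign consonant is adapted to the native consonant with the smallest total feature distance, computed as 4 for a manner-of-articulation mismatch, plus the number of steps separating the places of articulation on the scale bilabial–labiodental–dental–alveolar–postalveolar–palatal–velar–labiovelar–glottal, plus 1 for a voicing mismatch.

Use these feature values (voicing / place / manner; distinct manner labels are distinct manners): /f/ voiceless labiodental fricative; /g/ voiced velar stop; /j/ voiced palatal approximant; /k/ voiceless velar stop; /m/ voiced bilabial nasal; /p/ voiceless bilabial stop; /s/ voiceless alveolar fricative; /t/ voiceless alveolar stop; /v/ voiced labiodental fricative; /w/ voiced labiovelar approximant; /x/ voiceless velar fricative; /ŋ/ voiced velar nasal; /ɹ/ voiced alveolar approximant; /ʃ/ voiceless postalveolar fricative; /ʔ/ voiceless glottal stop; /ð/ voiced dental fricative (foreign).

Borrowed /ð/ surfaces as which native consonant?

/v/ is closest: same manner (fricative), place distance 1 (dental→labiodental), same voicing; total 1. Next closest is /f/ at distance 2.

v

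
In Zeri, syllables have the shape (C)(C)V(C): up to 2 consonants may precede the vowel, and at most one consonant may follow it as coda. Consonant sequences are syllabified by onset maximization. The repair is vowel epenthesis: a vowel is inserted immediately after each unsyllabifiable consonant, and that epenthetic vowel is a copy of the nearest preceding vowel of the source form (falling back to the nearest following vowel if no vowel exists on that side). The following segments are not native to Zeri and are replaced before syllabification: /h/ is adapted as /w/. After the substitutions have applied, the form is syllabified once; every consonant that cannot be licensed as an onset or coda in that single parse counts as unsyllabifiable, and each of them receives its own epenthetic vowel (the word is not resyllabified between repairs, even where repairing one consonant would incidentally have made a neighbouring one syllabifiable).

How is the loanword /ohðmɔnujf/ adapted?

owðmɔnujfu

Substitution: /h/ → /w/, giving /owðmɔnujf/.
The consonants /f/ cannot be parsed into a legal (C)(C)V(C) syllable (at most one coda consonant is licensed; onsets may contain at most 2 consonants).
Each unlicensed consonant becomes the onset of a new syllable: /f/ → /fu/.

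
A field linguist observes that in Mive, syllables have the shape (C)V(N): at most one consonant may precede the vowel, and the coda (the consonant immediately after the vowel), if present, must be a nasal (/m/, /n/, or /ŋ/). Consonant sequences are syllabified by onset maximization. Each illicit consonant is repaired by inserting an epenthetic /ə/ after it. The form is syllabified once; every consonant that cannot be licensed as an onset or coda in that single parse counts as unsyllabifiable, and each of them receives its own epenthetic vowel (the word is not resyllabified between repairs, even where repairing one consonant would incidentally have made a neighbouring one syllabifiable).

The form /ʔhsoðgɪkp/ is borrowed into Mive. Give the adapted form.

ʔəhəsoðəgɪkəpə

The consonants /ʔ/, /h/, /ð/, /k/, /p/ cannot be parsed into a legal (C)V(N) syllable (only a nasal (/m/, /n/, or /ŋ/) is licensed in coda position; onsets are limited to one consonant).
Epenthesis after each stranded consonant: /ʔ/ → /ʔə/, /h/ → /hə/, /ð/ → /ðə/, /k/ → /kə/, /p/ → /pə/.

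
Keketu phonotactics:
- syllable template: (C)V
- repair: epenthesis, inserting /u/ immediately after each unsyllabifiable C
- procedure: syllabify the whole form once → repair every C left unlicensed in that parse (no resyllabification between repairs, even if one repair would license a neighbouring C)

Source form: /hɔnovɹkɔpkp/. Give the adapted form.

The consonants /v/, /ɹ/, /p/, /k/, /p/ cannot be parsed into a legal (C)V syllable (no codas are permitted; onsets are limited to one consonant).
Epenthesis after each stranded consonant: /v/ → /vu/, /ɹ/ → /ɹu/, /p/ → /pu/, /k/ → /ku/, /p/ → /pu/.

hɔnovuɹukɔpukupu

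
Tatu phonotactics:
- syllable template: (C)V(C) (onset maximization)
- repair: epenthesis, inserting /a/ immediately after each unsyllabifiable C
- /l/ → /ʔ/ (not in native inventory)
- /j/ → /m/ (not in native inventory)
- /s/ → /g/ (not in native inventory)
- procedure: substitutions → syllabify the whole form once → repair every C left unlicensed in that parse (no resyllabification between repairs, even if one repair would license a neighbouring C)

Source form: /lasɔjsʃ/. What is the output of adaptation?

Substitution: /l/ → /ʔ/, /s/ → /g/, /j/ → /m/, giving /ʔagɔmgʃ/.
Under (C)V(C), the unsyllabifiable consonants are /g/, /ʃ/ (at most one coda consonant is licensed; onsets are limited to one consonant).
Epenthesis after each stranded consonant: /g/ → /ga/, /ʃ/ → /ʃa/.

ʔagɔmgaʃa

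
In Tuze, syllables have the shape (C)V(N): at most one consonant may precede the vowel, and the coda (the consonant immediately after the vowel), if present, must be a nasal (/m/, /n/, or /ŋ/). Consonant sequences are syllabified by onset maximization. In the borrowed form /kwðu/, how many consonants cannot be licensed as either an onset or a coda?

Under (C)V(N), the unsyllabifiable consonants are /k/, /w/ (only a nasal (/m/, /n/, or /ŋ/) is licensed in coda position; onsets are limited to one consonant).

2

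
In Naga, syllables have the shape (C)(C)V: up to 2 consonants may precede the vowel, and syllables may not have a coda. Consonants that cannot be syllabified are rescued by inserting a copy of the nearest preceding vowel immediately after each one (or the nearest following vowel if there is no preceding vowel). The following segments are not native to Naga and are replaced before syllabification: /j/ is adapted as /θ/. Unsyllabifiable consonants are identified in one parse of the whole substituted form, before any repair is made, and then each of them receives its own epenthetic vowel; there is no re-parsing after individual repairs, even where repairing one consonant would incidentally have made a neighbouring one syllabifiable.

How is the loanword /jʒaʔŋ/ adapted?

Substitution: /j/ → /θ/, giving /θʒaʔŋ/.
Under (C)(C)V, the unsyllabifiable consonants are /ʔ/, /ŋ/ (no codas are permitted; onsets may contain at most 2 consonants).
Each unlicensed consonant becomes the onset of a new syllable: /ʔ/ → /ʔa/, /ŋ/ → /ŋa/.

θʒaʔaŋa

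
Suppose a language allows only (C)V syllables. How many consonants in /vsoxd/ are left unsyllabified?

Syllabifying with onset maximization leaves /v/, /x/, /d/ stranded (no codas are permitted; onsets are limited to one consonant).

3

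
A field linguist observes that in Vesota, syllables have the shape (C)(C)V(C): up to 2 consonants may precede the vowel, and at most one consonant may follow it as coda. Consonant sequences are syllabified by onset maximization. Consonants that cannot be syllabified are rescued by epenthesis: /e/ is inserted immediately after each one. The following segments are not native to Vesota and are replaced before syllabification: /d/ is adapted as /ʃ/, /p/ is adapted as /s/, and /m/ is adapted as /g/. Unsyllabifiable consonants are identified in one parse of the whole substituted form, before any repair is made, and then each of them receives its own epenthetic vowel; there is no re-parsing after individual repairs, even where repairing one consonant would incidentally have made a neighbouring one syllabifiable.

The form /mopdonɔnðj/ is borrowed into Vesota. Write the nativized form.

gosʃonɔnðeje

Substitution: /m/ → /g/, /p/ → /s/, /d/ → /ʃ/, giving /gosʃonɔnðj/.
The consonants /ð/, /j/ cannot be parsed into a legal (C)(C)V(C) syllable (at most one coda consonant is licensed; onsets may contain at most 2 consonants).
Inserting the epenthetic vowel yields /ð/ → /ðe/, /j/ → /je/.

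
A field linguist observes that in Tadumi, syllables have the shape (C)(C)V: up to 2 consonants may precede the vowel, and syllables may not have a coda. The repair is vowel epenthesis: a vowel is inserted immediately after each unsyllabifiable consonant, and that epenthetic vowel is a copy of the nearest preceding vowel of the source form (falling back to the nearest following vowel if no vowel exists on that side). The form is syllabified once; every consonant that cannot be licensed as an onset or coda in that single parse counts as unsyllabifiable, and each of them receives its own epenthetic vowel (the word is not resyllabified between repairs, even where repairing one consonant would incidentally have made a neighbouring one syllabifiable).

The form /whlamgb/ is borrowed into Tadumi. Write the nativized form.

Under (C)(C)V, the unsyllabifiable consonants are /w/, /m/, /g/, /b/ (no codas are permitted; onsets may contain at most 2 consonants).
Epenthesis after each stranded consonant: /w/ → /wa/, /m/ → /ma/, /g/ → /ga/, /b/ → /ba/.

wahlamagaba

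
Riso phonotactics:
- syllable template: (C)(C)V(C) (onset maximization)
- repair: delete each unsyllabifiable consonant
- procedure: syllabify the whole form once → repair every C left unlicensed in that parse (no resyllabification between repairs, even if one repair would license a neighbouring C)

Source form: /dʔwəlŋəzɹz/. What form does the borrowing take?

ʔwəlŋəz

Under (C)(C)V(C), the unsyllabifiable consonants are /d/, /ɹ/, /z/ (at most one coda consonant is licensed; onsets may contain at most 2 consonants).
Deleting the stranded consonants removes /d/, /ɹ/, /z/.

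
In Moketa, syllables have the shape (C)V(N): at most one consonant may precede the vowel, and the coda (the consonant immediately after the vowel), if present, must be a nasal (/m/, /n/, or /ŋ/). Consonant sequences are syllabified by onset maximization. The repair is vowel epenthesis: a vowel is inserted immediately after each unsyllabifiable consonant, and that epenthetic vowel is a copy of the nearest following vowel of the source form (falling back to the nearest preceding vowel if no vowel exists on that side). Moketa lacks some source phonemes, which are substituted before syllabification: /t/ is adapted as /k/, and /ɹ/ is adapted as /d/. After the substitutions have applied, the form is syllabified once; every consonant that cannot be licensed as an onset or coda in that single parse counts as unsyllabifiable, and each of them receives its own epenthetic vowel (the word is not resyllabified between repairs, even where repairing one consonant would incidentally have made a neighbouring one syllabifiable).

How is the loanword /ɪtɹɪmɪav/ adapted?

Substitution: /t/ → /k/, /ɹ/ → /d/, giving /ɪkdɪmɪav/.
Under (C)V(N), the unsyllabifiable consonants are /k/, /v/ (only a nasal (/m/, /n/, or /ŋ/) is licensed in coda position; onsets are limited to one consonant).
Inserting the epenthetic vowel yields /k/ → /kɪ/, /v/ → /va/.

ɪkɪdɪmɪava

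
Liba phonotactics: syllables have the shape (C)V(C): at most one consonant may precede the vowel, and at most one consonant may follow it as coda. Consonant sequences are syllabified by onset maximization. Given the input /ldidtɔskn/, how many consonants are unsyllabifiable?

3

Under (C)V(C), the unsyllabifiable consonants are /l/, /k/, /n/ (at most one coda consonant is licensed; onsets are limited to one consonant).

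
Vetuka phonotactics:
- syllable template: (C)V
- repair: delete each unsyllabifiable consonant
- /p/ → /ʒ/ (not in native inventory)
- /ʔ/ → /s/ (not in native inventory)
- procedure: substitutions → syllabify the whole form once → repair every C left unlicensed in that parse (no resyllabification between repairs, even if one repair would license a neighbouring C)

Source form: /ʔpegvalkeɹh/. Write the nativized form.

ʒevake

Substitution: /ʔ/ → /s/, /p/ → /ʒ/, giving /sʒegvalkeɹh/.
Under (C)V, the unsyllabifiable consonants are /s/, /g/, /l/, /ɹ/, /h/ (no codas are permitted; onsets are limited to one consonant).
Deleting the stranded consonants removes /s/, /g/, /l/, /ɹ/, /h/.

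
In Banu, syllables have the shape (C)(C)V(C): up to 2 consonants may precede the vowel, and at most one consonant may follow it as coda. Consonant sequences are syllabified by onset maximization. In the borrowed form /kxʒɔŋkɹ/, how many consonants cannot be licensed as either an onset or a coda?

3

The consonants /k/, /k/, /ɹ/ cannot be parsed into a legal (C)(C)V(C) syllable (at most one coda consonant is licensed; onsets may contain at most 2 consonants).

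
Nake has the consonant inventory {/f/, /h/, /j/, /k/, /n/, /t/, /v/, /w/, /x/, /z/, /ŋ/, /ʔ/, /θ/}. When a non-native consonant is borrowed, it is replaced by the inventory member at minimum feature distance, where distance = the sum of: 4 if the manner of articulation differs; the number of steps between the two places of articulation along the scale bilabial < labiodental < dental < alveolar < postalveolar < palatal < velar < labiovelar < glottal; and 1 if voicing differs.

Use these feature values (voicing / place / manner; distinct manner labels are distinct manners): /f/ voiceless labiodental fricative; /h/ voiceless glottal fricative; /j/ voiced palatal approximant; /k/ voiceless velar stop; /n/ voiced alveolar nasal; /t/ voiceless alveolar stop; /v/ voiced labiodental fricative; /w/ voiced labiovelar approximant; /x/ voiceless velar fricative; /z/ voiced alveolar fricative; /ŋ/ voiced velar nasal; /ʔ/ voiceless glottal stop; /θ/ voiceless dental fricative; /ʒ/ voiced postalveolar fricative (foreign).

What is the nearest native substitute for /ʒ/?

z

/z/ is closest: same manner (fricative), place distance 1 (postalveolar→alveolar), same voicing; total 1. Next closest is /v/ at distance 3.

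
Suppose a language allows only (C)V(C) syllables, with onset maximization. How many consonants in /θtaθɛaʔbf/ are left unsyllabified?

3

The consonants /θ/, /b/, /f/ cannot be parsed into a legal (C)V(C) syllable (at most one coda consonant is licensed; onsets are limited to one consonant).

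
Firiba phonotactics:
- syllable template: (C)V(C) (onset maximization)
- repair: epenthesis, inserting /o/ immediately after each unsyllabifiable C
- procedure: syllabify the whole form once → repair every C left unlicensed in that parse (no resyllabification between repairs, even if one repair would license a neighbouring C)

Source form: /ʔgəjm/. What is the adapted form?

ʔogəjmo

Under (C)V(C), the unsyllabifiable consonants are /ʔ/, /m/ (at most one coda consonant is licensed; onsets are limited to one consonant).
Epenthesis after each stranded consonant: /ʔ/ → /ʔo/, /m/ → /mo/.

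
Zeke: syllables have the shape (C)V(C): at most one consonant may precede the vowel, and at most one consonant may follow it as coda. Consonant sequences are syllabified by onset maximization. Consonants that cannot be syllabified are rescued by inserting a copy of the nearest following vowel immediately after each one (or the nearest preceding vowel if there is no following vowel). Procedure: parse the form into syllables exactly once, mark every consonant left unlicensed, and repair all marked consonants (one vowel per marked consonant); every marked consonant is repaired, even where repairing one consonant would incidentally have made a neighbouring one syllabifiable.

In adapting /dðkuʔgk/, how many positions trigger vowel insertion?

4

The unsyllabifiable consonants are /d/, /ð/, /g/, /k/; each receives one epenthetic vowel.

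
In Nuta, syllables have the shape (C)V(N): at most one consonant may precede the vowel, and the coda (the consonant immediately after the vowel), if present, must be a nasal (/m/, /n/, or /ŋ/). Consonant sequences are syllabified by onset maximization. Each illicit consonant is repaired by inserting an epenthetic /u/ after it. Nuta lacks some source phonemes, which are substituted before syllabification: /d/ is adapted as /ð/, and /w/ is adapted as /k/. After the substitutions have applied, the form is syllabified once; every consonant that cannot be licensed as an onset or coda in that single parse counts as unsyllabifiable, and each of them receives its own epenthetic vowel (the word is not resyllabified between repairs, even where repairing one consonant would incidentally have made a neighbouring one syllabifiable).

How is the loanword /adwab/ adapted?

aðukabu

Substitution: /d/ → /ð/, /w/ → /k/, giving /aðkab/.
The consonants /ð/, /b/ cannot be parsed into a legal (C)V(N) syllable (only a nasal (/m/, /n/, or /ŋ/) is licensed in coda position; onsets are limited to one consonant).
Each unlicensed consonant becomes the onset of a new syllable: /ð/ → /ðu/, /b/ → /bu/.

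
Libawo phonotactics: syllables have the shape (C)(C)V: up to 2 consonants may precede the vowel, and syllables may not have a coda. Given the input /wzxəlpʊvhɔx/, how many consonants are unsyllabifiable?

2

Under (C)(C)V, the unsyllabifiable consonants are /w/, /x/ (no codas are permitted; onsets may contain at most 2 consonants).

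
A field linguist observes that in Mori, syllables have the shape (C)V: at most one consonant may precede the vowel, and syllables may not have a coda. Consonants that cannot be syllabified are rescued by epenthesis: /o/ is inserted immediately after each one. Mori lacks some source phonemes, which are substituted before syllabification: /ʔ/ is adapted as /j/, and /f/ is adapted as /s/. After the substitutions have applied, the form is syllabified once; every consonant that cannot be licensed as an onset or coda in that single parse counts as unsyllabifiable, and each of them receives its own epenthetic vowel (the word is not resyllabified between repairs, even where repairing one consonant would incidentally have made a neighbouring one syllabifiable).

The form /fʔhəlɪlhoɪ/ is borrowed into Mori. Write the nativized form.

sojohəlɪlohoɪ

Substitution: /f/ → /s/, /ʔ/ → /j/, giving /sjhəlɪlhoɪ/.
Syllabifying with onset maximization leaves /s/, /j/, /l/ stranded (no codas are permitted; onsets are limited to one consonant).
Epenthesis after each stranded consonant: /s/ → /so/, /j/ → /jo/, /l/ → /lo/.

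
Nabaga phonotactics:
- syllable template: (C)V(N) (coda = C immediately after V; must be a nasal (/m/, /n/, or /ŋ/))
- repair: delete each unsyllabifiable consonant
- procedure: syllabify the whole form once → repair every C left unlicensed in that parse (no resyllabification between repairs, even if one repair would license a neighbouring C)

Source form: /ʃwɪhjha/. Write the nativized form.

wɪha

Under (C)V(N), the unsyllabifiable consonants are /ʃ/, /h/, /j/ (only a nasal (/m/, /n/, or /ŋ/) is licensed in coda position; onsets are limited to one consonant).
Each unlicensed consonant is deleted: /ʃ/, /h/, /j/.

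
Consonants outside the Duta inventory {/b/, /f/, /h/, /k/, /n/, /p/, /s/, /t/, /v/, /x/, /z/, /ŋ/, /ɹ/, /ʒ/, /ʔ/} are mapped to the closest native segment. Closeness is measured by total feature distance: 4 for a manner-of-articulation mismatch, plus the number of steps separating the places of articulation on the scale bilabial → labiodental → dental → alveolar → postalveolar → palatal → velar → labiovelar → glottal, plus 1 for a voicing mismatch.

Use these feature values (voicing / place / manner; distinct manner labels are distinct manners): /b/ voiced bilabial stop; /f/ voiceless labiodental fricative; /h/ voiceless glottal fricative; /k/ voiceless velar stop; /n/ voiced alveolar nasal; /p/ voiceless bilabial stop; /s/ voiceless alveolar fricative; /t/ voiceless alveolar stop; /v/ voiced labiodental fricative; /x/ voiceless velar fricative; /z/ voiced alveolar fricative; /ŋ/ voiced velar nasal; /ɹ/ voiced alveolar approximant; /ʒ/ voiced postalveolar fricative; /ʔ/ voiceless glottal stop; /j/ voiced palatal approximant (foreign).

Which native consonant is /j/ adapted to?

/ɹ/ is closest: same manner (approximant), place distance 2 (palatal→alveolar), same voicing; total 2. Next closest is /ŋ/ at distance 5.

ɹ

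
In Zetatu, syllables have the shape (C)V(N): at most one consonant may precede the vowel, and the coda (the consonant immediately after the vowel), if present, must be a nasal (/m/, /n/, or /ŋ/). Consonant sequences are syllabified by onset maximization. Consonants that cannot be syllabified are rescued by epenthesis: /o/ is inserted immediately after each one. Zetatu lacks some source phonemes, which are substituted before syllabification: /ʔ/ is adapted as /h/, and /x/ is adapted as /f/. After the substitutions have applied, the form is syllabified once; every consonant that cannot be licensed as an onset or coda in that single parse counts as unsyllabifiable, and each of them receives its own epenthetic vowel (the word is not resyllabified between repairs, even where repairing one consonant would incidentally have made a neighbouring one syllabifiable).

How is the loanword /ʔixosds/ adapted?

Substitution: /ʔ/ → /h/, /x/ → /f/, giving /hifosds/.
The consonants /s/, /d/, /s/ cannot be parsed into a legal (C)V(N) syllable (only a nasal (/m/, /n/, or /ŋ/) is licensed in coda position; onsets are limited to one consonant).
Epenthesis after each stranded consonant: /s/ → /so/, /d/ → /do/, /s/ → /so/.

hifosodoso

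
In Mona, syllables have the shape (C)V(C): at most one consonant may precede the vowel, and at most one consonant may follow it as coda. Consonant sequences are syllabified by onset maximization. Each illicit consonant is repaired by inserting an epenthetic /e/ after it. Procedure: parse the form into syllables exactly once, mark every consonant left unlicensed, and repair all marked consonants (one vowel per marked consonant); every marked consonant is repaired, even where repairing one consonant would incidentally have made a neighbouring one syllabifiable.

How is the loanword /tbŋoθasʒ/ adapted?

Under (C)V(C), the unsyllabifiable consonants are /t/, /b/, /ʒ/ (at most one coda consonant is licensed; onsets are limited to one consonant).
Each unlicensed consonant becomes the onset of a new syllable: /t/ → /te/, /b/ → /be/, /ʒ/ → /ʒe/.

tebeŋoθasʒe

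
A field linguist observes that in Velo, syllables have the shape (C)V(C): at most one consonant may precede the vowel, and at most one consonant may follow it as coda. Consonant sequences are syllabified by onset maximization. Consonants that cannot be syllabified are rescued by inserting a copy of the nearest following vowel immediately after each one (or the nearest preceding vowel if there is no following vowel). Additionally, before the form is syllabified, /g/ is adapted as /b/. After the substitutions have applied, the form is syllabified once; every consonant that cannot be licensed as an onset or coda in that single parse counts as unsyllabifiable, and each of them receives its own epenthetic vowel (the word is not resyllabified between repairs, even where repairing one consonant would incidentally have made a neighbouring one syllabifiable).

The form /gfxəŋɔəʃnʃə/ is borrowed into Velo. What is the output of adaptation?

bəfəxəŋɔəʃnəʃə

Substitution: /g/ → /b/, giving /bfxəŋɔəʃnʃə/.
Under (C)V(C), the unsyllabifiable consonants are /b/, /f/, /n/ (at most one coda consonant is licensed; onsets are limited to one consonant).
Inserting the epenthetic vowel yields /b/ → /bə/, /f/ → /fə/, /n/ → /nə/.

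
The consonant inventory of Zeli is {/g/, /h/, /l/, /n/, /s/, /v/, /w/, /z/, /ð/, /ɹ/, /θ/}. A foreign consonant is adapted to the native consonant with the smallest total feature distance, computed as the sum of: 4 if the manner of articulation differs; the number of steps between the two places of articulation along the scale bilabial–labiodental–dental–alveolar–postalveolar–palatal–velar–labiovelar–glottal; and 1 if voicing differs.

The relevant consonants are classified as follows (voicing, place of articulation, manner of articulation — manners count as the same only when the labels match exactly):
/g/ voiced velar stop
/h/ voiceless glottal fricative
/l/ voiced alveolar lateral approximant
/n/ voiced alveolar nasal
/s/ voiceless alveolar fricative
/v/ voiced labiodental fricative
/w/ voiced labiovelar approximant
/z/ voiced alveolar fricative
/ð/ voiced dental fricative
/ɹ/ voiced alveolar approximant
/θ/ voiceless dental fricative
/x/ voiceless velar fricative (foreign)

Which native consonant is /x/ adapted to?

/h/ is closest: same manner (fricative), place distance 2 (velar→glottal), same voicing; total 2. Next closest is /s/ at distance 3.

h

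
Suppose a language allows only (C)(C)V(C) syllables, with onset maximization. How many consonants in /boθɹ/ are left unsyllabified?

1

Under (C)(C)V(C), the unsyllabifiable consonants are /ɹ/ (at most one coda consonant is licensed; onsets may contain at most 2 consonants).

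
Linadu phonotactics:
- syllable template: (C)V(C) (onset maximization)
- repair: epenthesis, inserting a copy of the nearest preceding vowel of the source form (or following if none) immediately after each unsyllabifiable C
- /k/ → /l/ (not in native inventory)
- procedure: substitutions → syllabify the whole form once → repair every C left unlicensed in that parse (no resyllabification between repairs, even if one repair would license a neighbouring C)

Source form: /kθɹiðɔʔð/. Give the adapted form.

Substitution: /k/ → /l/, giving /lθɹiðɔʔð/.
Syllabifying with onset maximization leaves /l/, /θ/, /ð/ stranded (at most one coda consonant is licensed; onsets are limited to one consonant).
Inserting the epenthetic vowel yields /l/ → /li/, /θ/ → /θi/, /ð/ → /ðɔ/.

liθiɹiðɔʔðɔ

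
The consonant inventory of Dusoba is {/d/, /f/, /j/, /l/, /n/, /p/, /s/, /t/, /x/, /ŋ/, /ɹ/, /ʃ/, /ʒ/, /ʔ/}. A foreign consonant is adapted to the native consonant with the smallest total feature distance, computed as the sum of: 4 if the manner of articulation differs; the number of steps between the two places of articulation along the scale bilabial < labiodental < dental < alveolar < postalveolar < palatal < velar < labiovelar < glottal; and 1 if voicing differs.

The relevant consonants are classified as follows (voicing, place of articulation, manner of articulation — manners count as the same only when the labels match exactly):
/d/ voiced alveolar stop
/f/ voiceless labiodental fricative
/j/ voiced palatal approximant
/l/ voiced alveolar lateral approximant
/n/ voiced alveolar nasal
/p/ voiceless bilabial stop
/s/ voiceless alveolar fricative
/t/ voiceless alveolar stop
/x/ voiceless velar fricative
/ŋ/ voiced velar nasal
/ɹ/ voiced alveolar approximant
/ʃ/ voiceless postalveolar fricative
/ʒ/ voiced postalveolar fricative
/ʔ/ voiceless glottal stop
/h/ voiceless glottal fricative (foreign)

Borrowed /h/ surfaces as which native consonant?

/x/ is closest: same manner (fricative), place distance 2 (glottal→velar), same voicing; total 2. Next closest is /ʃ/ at distance 4.

x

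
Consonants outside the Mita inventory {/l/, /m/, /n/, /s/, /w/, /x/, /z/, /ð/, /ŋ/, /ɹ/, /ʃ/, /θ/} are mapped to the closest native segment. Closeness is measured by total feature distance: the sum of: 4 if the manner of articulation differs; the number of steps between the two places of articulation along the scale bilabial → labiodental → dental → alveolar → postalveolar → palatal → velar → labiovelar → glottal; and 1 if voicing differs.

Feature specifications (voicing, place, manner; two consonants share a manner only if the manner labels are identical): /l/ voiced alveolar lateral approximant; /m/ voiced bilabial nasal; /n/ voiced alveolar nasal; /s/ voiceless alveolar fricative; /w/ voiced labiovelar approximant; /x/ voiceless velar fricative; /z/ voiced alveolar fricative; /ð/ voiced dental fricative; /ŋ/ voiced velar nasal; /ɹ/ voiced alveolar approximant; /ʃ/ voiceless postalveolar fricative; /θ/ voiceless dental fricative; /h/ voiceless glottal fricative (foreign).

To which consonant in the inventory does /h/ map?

/x/ is closest: same manner (fricative), place distance 2 (glottal→velar), same voicing; total 2. Next closest is /ʃ/ at distance 4.

x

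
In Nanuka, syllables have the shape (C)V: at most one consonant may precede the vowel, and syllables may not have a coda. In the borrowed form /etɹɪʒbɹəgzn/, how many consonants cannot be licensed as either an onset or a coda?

Syllabifying with onset maximization leaves /t/, /ʒ/, /b/, /g/, /z/, /n/ stranded (no codas are permitted; onsets are limited to one consonant).

6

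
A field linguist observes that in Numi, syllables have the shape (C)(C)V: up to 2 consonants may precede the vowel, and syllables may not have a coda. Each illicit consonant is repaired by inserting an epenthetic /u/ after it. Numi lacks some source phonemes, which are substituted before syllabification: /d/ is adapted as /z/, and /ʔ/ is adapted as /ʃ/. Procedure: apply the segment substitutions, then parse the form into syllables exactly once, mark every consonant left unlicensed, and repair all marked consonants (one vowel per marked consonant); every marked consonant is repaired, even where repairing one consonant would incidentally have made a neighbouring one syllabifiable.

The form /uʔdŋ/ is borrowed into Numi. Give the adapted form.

Substitution: /ʔ/ → /ʃ/, /d/ → /z/, giving /uʃzŋ/.
Under (C)(C)V, the unsyllabifiable consonants are /ʃ/, /z/, /ŋ/ (no codas are permitted; onsets may contain at most 2 consonants).
Inserting the epenthetic vowel yields /ʃ/ → /ʃu/, /z/ → /zu/, /ŋ/ → /ŋu/.

uʃuzuŋu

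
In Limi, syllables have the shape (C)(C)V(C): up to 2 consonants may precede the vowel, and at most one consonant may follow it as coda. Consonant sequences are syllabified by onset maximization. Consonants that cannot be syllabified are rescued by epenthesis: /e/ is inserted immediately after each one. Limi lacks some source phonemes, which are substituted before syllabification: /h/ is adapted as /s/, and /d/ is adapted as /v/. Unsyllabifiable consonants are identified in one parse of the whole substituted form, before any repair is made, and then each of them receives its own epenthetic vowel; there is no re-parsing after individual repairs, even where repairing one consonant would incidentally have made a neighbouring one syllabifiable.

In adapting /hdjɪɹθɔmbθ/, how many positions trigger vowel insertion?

After substitution the input is /svjɪɹθɔmbθ/.
The unsyllabifiable consonants are /s/, /b/, /θ/; each receives one epenthetic vowel.

3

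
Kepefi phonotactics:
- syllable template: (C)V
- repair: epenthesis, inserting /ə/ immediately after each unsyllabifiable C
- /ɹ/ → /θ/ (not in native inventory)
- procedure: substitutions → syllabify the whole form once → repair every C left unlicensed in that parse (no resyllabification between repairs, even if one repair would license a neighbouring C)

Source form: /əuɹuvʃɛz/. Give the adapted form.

Substitution: /ɹ/ → /θ/, giving /əuθuvʃɛz/.
Syllabifying with onset maximization leaves /v/, /z/ stranded (no codas are permitted; onsets are limited to one consonant).
Epenthesis after each stranded consonant: /v/ → /və/, /z/ → /zə/.

əuθuvəʃɛzə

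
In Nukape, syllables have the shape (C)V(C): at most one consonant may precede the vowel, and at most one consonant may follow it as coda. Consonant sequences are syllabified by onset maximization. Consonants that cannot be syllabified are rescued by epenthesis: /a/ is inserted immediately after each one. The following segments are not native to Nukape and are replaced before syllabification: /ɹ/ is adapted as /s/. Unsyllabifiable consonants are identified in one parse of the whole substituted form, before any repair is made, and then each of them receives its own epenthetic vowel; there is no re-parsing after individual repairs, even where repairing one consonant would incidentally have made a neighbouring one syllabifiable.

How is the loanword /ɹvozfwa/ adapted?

savozfawa

Substitution: /ɹ/ → /s/, giving /svozfwa/.
Under (C)V(C), the unsyllabifiable consonants are /s/, /f/ (at most one coda consonant is licensed; onsets are limited to one consonant).
Inserting the epenthetic vowel yields /s/ → /sa/, /f/ → /fa/.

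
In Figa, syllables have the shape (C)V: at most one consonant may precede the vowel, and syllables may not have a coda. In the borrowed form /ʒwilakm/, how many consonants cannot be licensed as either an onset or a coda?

3

The consonants /ʒ/, /k/, /m/ cannot be parsed into a legal (C)V syllable (no codas are permitted; onsets are limited to one consonant).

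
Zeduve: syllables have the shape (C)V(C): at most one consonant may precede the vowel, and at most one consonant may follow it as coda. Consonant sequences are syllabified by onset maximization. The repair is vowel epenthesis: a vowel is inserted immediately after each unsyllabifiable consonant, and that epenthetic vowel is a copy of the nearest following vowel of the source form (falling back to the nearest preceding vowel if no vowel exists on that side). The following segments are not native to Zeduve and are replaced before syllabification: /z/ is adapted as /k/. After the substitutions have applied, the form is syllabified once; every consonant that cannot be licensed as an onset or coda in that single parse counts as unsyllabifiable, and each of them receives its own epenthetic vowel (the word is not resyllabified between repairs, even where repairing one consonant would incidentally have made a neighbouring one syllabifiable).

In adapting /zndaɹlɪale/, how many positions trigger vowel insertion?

2

After substitution the input is /kndaɹlɪale/.
The unsyllabifiable consonants are /k/, /n/; each receives one epenthetic vowel.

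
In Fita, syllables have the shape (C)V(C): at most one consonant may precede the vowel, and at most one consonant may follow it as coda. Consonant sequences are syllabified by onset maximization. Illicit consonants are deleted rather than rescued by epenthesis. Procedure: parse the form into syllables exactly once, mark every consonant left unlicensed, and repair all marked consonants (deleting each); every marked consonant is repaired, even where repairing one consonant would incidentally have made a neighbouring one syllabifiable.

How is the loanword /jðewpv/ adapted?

Under (C)V(C), the unsyllabifiable consonants are /j/, /p/, /v/ (at most one coda consonant is licensed; onsets are limited to one consonant).
Each unlicensed consonant is deleted: /j/, /p/, /v/.

ðew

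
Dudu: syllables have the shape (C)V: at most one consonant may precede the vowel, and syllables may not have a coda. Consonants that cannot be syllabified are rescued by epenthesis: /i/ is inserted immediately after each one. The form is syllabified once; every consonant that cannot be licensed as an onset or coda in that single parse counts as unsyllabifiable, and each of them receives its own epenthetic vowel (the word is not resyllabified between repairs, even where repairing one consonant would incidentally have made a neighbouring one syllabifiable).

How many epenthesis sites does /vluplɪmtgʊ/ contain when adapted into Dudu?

4

The unsyllabifiable consonants are /v/, /p/, /m/, /t/; each receives one epenthetic vowel.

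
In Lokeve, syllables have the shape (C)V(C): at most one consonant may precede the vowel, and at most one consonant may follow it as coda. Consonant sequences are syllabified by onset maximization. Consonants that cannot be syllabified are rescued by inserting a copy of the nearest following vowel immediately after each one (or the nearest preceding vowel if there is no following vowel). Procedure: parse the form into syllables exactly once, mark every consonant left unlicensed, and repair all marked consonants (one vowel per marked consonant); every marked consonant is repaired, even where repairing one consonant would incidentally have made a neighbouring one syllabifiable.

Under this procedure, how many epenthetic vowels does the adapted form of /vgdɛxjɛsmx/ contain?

4

The unsyllabifiable consonants are /v/, /g/, /m/, /x/; each receives one epenthetic vowel.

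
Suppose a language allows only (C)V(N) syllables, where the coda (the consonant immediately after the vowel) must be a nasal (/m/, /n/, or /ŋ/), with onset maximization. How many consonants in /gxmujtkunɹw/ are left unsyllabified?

6

Under (C)V(N), the unsyllabifiable consonants are /g/, /x/, /j/, /t/, /ɹ/, /w/ (only a nasal (/m/, /n/, or /ŋ/) is licensed in coda position; onsets are limited to one consonant).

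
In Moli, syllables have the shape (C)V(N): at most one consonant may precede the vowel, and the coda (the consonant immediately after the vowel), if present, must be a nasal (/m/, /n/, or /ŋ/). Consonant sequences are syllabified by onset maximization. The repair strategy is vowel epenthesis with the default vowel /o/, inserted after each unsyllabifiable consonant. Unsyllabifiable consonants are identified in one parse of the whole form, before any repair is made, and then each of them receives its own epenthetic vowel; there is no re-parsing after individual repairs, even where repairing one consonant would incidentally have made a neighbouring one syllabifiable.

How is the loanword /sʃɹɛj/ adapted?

Under (C)V(N), the unsyllabifiable consonants are /s/, /ʃ/, /j/ (only a nasal (/m/, /n/, or /ŋ/) is licensed in coda position; onsets are limited to one consonant).
Epenthesis after each stranded consonant: /s/ → /so/, /ʃ/ → /ʃo/, /j/ → /jo/.

soʃoɹɛjo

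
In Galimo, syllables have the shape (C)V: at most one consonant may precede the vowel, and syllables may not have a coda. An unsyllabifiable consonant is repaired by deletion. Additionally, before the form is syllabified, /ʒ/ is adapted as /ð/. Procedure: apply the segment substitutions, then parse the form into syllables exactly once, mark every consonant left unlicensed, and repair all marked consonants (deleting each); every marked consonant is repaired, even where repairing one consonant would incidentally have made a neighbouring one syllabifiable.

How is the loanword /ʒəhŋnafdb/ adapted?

ðəna

Substitution: /ʒ/ → /ð/, giving /ðəhŋnafdb/.
Syllabifying with onset maximization leaves /h/, /ŋ/, /f/, /d/, /b/ stranded (no codas are permitted; onsets are limited to one consonant).
Deleting the stranded consonants removes /h/, /ŋ/, /f/, /d/, /b/.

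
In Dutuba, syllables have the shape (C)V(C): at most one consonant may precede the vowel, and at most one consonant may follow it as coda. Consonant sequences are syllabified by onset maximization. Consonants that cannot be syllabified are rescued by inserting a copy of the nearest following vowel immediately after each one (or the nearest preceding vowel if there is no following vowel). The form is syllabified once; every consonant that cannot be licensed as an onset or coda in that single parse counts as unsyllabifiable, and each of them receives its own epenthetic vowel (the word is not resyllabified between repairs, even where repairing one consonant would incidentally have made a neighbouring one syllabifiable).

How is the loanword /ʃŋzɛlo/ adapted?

Under (C)V(C), the unsyllabifiable consonants are /ʃ/, /ŋ/ (at most one coda consonant is licensed; onsets are limited to one consonant).
Each unlicensed consonant becomes the onset of a new syllable: /ʃ/ → /ʃɛ/, /ŋ/ → /ŋɛ/.

ʃɛŋɛzɛlo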